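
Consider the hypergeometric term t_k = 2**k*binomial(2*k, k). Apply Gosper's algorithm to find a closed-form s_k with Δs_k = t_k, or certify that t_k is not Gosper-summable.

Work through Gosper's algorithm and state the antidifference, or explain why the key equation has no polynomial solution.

The ratio is 4*(2*k + 1)/(k + 1).
So A=8*k + 4 and B=k + 1, with C=1.
Need (8*k + 4)·f(k+1) − (k)·f(k) = 1.
From deg A=1, deg B=1, deg C=0: d=-1.
deg f ≤ -1 is impossible — no certificate.

none — t_k is not Gosper-summable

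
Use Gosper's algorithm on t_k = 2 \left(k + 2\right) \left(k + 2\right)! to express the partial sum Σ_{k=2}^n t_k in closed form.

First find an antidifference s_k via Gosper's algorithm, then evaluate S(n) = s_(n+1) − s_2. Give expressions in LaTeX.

S(n) = 2 \left(n + 3\right)! - 48

t_(k+1)/t_k = (k + 3)**2/(k + 2).
A = k + 3, B = 1, C = k + 2.
Need (k + 3)·f(k+1) − (1)·f(k) = k + 2.
deg f ≤ 0 (via 1,0,1).
Match coefficients ⇒ f(k) = 1.
R(k) = B(k−1)·f(k)/C(k) = 1/(k + 2); s_k = R·t_k = 2*factorial(k + 2).
s_(k+1) − s_k = 2*(k + 2)*factorial(k + 2) = t_k.
s_(n+1) = 2*factorial(n + 3) and s_(2) = 48, so S(n) = 2*factorial(n + 3) - 48.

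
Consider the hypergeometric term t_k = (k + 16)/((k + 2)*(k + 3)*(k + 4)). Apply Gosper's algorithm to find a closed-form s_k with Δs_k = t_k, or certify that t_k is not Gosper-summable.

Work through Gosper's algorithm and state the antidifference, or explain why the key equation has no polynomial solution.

s_k = k*(3*k + 13)/(2*(k + 2)*(k + 3))

Step 1: r(k) = (k + 2)*(k + 17)/((k + 5)*(k + 16)).
Take A(k)=k + 2, B(k)=k + 5, C(k)=k + 16.
Need (k + 2)·f(k+1) − (k + 4)·f(k) = k + 16.
d = 2 from the (1,1,1) case.
Coefficient equations give f(k) = k*(3*k + 13)/2.
Certificate R = B(k−1)f/C = k*(k + 4)*(3*k + 13)/(2*(k + 16)) gives s_k = k*(3*k + 13)/(2*(k + 2)*(k + 3)).
Δs = (k + 16)/(k**3 + 9*k**2 + 26*k + 24), as required.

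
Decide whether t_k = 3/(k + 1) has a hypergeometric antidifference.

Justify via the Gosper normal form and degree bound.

No; the coefficient equations for f are inconsistent.

Ratio r(k) = (k + 1)/(k + 2).
So A=k + 1 and B=k + 2, with C=1.
Set up (k + 1)·f(k+1) − (k + 1)·f(k) − (1) = 0.
d = 0 from the (1,1,0) case.
f = c0 ⇒ A·f(k+1) − B(k−1)·f(k) − C = -1. The system {-1 = 0} is inconsistent; no antidifference.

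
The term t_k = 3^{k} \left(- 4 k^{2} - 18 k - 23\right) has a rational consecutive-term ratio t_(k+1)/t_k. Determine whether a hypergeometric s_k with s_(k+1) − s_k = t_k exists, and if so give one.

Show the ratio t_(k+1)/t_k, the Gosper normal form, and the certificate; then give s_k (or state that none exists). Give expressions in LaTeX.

Step 1: r(k) = 3*(4*k**2 + 26*k + 45)/(4*k**2 + 18*k + 23).
So A=3 and B=1, with C=k**2 + 9*k/2 + 23/4.
Solve (3)·f(k+1) − (1)·f(k) = k**2 + 9*k/2 + 23/4.
From deg A=0, deg B=0, deg C=2: d=2.
Match coefficients ⇒ f(k) = (2*k**2 + 3*k + 4)/4.
Certificate R = B(k−1)f/C = (2*k**2 + 3*k + 4)/(4*k**2 + 18*k + 23) gives s_k = 3**k*(-2*k**2 - 3*k - 4).
s_(k+1) − s_k = 3**k*(-4*k**2 - 18*k - 23) = t_k.

s_k = 3^{k} \left(- 2 k^{2} - 3 k - 4\right)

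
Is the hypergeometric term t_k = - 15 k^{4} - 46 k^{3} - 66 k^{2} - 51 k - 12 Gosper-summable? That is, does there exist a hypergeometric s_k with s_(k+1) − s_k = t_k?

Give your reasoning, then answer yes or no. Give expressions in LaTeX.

Yes. s_k = k \left(- 3 k^{4} - 4 k^{3} - 4 k^{2} - 4 k + 3\right).

t_(k+1)/t_k = (15*k**4 + 106*k**3 + 294*k**2 + 381*k + 190)/(15*k**4 + 46*k**3 + 66*k**2 + 51*k + 12).
Factor: A=1; B=1; C=k**4 + 46*k**3/15 + 22*k**2/5 + 17*k/5 + 4/5.
f must satisfy (1)·f(k+1) − (1)·f(k) = k**4 + 46*k**3/15 + 22*k**2/5 + 17*k/5 + 4/5.
deg f ≤ 5 (via 0,0,4).
Match coefficients ⇒ f(k) = k*(3*k**4 + 4*k**3 + 4*k**2 + 4*k - 3)/15.
R(k) = B(k−1)·f(k)/C(k) = k*(3*k**4 + 4*k**3 + 4*k**2 + 4*k - 3)/(15*k**4 + 46*k**3 + 66*k**2 + 51*k + 12); s_k = R·t_k = k*(-3*k**4 - 4*k**3 - 4*k**2 - 4*k + 3).
Check: Δs_k = -15*k**4 - 46*k**3 - 66*k**2 - 51*k - 12. ✓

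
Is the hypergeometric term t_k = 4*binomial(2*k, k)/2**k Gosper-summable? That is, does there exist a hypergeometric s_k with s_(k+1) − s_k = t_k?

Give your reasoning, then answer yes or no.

r(k) = (2*k + 1)/(k + 1) after simplifying.
Normal form (A,B,C) = (2*k + 1, k + 1, 1).
f must satisfy (2*k + 1)·f(k+1) − (k)·f(k) = 1.
d = -1 from the (1,1,0) case.
d = -1 < 0 ⇒ no nonzero polynomial f; not summable.

No — t_k has no hypergeometric antidifference.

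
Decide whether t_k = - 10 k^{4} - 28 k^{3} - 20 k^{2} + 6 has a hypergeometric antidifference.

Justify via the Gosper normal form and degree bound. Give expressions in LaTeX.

The ratio is (5*k**4 + 34*k**3 + 82*k**2 + 82*k + 26)/(5*k**4 + 14*k**3 + 10*k**2 - 3).
So A=1 and B=1, with C=k**4 + 14*k**3/5 + 2*k**2 - 3/5.
Set up (1)·f(k+1) − (1)·f(k) − (k**4 + 14*k**3/5 + 2*k**2 - 3/5) = 0.
Bound: deg f ≤ 5.
Solving with deg f ≤ 5: f(k) = k*(2*k**4 + 2*k**3 - 4*k**2 - 3*k - 3)/10.
Certificate R = B(k−1)f/C = k*(2*k**4 + 2*k**3 - 4*k**2 - 3*k - 3)/(2*(5*k**4 + 14*k**3 + 10*k**2 - 3)) gives s_k = k*(-2*k**4 - 2*k**3 + 4*k**2 + 3*k + 3).
Verify: -10*k**4 - 28*k**3 - 20*k**2 + 6 matches t_k.

Yes. s_k = k \left(- 2 k^{4} - 2 k^{3} + 4 k^{2} + 3 k + 3\right).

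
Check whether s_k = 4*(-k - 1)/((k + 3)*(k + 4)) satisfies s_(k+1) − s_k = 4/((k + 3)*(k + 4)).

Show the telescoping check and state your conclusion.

s_(k+1) = 4*(-k - 2)/((k + 4)*(k + 5))
s_(k+1) − s_k = 4*(k - 1)/(k**3 + 12*k**2 + 47*k + 60)
(s_(k+1) − s_k) − t_k = -24/(k**3 + 12*k**2 + 47*k + 60)

Invalid: residual -24/(k**3 + 12*k**2 + 47*k + 60) ≠ 0.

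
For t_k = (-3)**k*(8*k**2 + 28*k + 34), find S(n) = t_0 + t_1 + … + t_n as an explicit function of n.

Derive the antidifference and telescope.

S(n) = 6*(-3)**n*n**2 + 24*(-3)**n*n + 30*(-3)**n + 4

The ratio is 3*(-4*k**2 - 22*k - 35)/(4*k**2 + 14*k + 17).
So A=-3 and B=1, with C=k**2 + 7*k/2 + 17/4.
Need (-3)·f(k+1) − (1)·f(k) = k**2 + 7*k/2 + 17/4.
Bound: deg f ≤ 2.
Match coefficients ⇒ f(k) = -(k**2 + 2*k + 2)/4.
So s_k = (B(k−1)f/C)·t_k = (-(k**2 + 2*k + 2)/(4*k**2 + 14*k + 17))·t_k = -2*(-3)**k*(k**2 + 2*k + 2).
Verify: (-3)**k*(8*k**2 + 28*k + 34) matches t_k.
s_(n+1) = 6*(-3)**n*(n**2 + 4*n + 5) and s_(0) = -4, so S(n) = 6*(-3)**n*n**2 + 24*(-3)**n*n + 30*(-3)**n + 4.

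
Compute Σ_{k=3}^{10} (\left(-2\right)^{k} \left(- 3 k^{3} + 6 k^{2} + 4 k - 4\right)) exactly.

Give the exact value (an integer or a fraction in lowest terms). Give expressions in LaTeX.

Compute t_(k+1)/t_k: get 2*(-3*k**3 - 3*k**2 + 7*k + 3)/(3*k**3 - 6*k**2 - 4*k + 4).
Normal form (A,B,C) = (-2, 1, k**3 - 2*k**2 - 4*k/3 + 4/3).
Need (-2)·f(k+1) − (1)·f(k) = k**3 - 2*k**2 - 4*k/3 + 4/3.
d = 3 from the (0,0,3) case.
Coefficient equations give f(k) = -(k**3 - 4*k**2 + 2*k + 2)/3.
Then R = B(k−1)f/C = -(k**3 - 4*k**2 + 2*k + 2)/(3*k**3 - 6*k**2 - 4*k + 4), so s_k = R(k)·t_k = (-2)**k*(k**3 - 4*k**2 + 2*k + 2).
Verify: (-2)**k*(-3*k**3 + 6*k**2 + 4*k - 4) matches t_k.
Sum = s_(11) − s_(3); s_(11) = -1783808, s_(3) = 8 ⇒ -1783816.

Σ = -1783816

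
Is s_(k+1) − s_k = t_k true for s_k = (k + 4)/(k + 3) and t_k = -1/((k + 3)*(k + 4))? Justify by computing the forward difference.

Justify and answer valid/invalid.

Valid — Δs_k = t_k.

s_(k+1) = (k + 5)/(k + 4)
s_(k+1) − s_k = -1/(k**2 + 7*k + 12)
(s_(k+1) − s_k) − t_k = 0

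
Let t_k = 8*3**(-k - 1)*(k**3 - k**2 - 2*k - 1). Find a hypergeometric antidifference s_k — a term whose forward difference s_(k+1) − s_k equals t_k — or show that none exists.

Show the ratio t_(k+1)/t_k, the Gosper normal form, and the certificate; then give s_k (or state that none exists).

Compute t_(k+1)/t_k: get (k**3 + 2*k**2 - k - 3)/(3*(k**3 - k**2 - 2*k - 1)).
Normal form (A,B,C) = (1/3, 1, k**3 - k**2 - 2*k - 1).
Key eq: (1/3)·f(k+1) = (1)·f(k) + (k**3 - k**2 - 2*k - 1).
From deg A=0, deg B=0, deg C=3: d=3.
Solving with deg f ≤ 3: f(k) = -3*(2*k - 1)*(2*k**2 + 2*k + 1)/8.
Certificate R = B(k−1)f/C = -3*(2*k - 1)*(2*k**2 + 2*k + 1)/(8*(k**3 - k**2 - 2*k - 1)) gives s_k = (-4*k**3 - 2*k**2 + 1)/3**k.
Δs = 8*3**(-k - 1)*(k**3 - k**2 - 2*k - 1), as required.

s_k = (-4*k**3 - 2*k**2 + 1)/3**k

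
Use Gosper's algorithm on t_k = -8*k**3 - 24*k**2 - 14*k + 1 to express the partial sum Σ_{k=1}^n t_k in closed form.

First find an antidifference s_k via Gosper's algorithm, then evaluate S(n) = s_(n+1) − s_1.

Compute t_(k+1)/t_k: get (8*k**3 + 48*k**2 + 86*k + 45)/(8*k**3 + 24*k**2 + 14*k - 1).
Normal form (A,B,C) = (1, 1, k**3 + 3*k**2 + 7*k/4 - 1/8).
Set up (1)·f(k+1) − (1)·f(k) − (k**3 + 3*k**2 + 7*k/4 - 1/8) = 0.
d = 4 from the (0,0,3) case.
Match coefficients ⇒ f(k) = k*(2*k**3 + 4*k**2 - 3*k - 4)/8.
So s_k = (B(k−1)f/C)·t_k = (k*(2*k**3 + 4*k**2 - 3*k - 4)/(8*k**3 + 24*k**2 + 14*k - 1))·t_k = k*(-2*k**3 - 4*k**2 + 3*k + 4).
Check: Δs_k = -8*k**3 - 24*k**2 - 14*k + 1. ✓
Evaluate: s_(n+1) = -2*n**4 - 12*n**3 - 21*n**2 - 10*n + 1; subtract s_(1) = 1 ⇒ S(n) = n*(-2*n**3 - 12*n**2 - 21*n - 10).

S(n) = n*(-2*n**3 - 12*n**2 - 21*n - 10)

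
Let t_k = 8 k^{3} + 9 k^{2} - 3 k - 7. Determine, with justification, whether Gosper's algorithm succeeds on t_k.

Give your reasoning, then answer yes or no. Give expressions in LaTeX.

Yes. s_k = k \left(2 k^{3} - k^{2} - 4 k - 4\right).

The ratio is (8*k**3 + 33*k**2 + 39*k + 7)/(8*k**3 + 9*k**2 - 3*k - 7).
Gosper form: A/B · C(k+1)/C(k) with A=1, B=1, C=k**3 + 9*k**2/8 - 3*k/8 - 7/8.
Solve (1)·f(k+1) − (1)·f(k) = k**3 + 9*k**2/8 - 3*k/8 - 7/8.
d = 4 from the (0,0,3) case.
A polynomial solution: f(k) = k*(k - 2)*(2*k**2 + 3*k + 2)/8.
Get s_k = R·t_k = k*(2*k**3 - k**2 - 4*k - 4) with R(k) = B(k−1)f(k)/C(k) = k*(k - 2)*(2*k**2 + 3*k + 2)/(8*k**3 + 9*k**2 - 3*k - 7).
s_(k+1) − s_k = 8*k**3 + 9*k**2 - 3*k - 7 = t_k.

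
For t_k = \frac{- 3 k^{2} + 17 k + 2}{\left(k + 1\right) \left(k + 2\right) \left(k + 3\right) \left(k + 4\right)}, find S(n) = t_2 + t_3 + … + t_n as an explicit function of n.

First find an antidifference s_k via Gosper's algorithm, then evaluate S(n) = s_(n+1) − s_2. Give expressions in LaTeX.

r(k) = (k + 1)*(17*k - 3*(k + 1)**2 + 19)/((k + 5)*(-3*k**2 + 17*k + 2)) after simplifying.
Take A(k)=k + 1, B(k)=k + 5, C(k)=k**2 - 17*k/3 - 2/3.
Key eq: (k + 1)·f(k+1) = (k + 4)·f(k) + (k**2 - 17*k/3 - 2/3).
From deg A=1, deg B=1, deg C=2: d=3.
Coefficient equations give f(k) = -k*(k**2 + 24*k - 13)/18.
Get s_k = R·t_k = k*(k**2 + 24*k - 13)/(6*(k + 1)*(k + 2)*(k + 3)) with R(k) = B(k−1)f(k)/C(k) = -k*(k + 4)*(k**2 + 24*k - 13)/(6*(3*k**2 - 17*k - 2)).
Δs = (-3*k**2 + 17*k + 2)/(k**4 + 10*k**3 + 35*k**2 + 50*k + 24), as required.
Σ_(k=2)^n t_k = s_(n+1) − s_(2) = ((n**3 + 27*n**2 + 38*n + 12)/(6*(n**3 + 9*n**2 + 26*n + 24))) − (13/60), i.e. (-n**3 + 51*n**2 + 14*n - 64)/(20*(n**3 + 9*n**2 + 26*n + 24)).

S(n) = \frac{- n^{3} + 51 n^{2} + 14 n - 64}{20 \left(n^{3} + 9 n^{2} + 26 n + 24\right)}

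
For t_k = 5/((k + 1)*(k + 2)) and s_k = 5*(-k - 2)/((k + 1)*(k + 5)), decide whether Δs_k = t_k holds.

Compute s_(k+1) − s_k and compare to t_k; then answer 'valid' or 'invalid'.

Invalid: residual 15*(-2*k - 7)/(k**4 + 14*k**3 + 65*k**2 + 112*k + 60) ≠ 0.

s_(k+1) = 5*(-k - 3)/((k + 2)*(k + 6))
s_(k+1) − s_k = 5*(k**2 + 5*k + 9)/(k**4 + 14*k**3 + 65*k**2 + 112*k + 60)
(s_(k+1) − s_k) − t_k = 15*(-2*k - 7)/(k**4 + 14*k**3 + 65*k**2 + 112*k + 60)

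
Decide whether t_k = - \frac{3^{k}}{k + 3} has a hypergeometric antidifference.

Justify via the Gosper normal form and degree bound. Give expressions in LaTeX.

t_(k+1)/t_k = 3*(k + 3)/(k + 4).
So A=3*k + 9 and B=k + 4, with C=1.
Set up (3*k + 9)·f(k+1) − (k + 3)·f(k) − (1) = 0.
deg f ≤ -1 (via 1,1,0).
d = -1 < 0 ⇒ no nonzero polynomial f; not summable.

No — key equation has no polynomial f.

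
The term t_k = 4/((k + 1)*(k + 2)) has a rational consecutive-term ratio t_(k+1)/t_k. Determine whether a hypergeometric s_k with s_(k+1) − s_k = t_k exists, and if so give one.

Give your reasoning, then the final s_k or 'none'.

s_k = 4*k/(k + 1)

t_(k+1)/t_k = (k + 1)/(k + 3).
Take A(k)=k + 1, B(k)=k + 3, C(k)=1.
Set up (k + 1)·f(k+1) − (k + 2)·f(k) − (1) = 0.
Degrees (1,1,0) ⇒ d ≤ 1.
A polynomial solution: f(k) = k.
Certificate R = B(k−1)f/C = k*(k + 2) gives s_k = 4*k/(k + 1).
s_(k+1) − s_k = 4/(k**2 + 3*k + 2) = t_k.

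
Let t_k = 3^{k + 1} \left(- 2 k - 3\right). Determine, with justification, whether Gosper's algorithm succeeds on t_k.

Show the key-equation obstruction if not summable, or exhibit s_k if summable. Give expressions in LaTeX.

Yes. s_k = - 3^{k + 1} k.

Step 1: r(k) = 3*(2*k + 5)/(2*k + 3).
So A=3 and B=1, with C=k + 3/2.
Key eq: (3)·f(k+1) = (1)·f(k) + (k + 3/2).
Degrees (0,0,1) ⇒ d ≤ 1.
Solving with deg f ≤ 1: f(k) = k/2.
So s_k = (B(k−1)f/C)·t_k = (k/(2*k + 3))·t_k = -3**(k + 1)*k.
s_(k+1) − s_k = 3**(k + 1)*(-2*k - 3) = t_k.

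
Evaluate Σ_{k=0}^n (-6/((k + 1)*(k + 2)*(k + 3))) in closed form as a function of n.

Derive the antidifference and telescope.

Ratio r(k) = (k + 1)/(k + 4).
So A=k + 1 and B=k + 4, with C=1.
Solve (k + 1)·f(k+1) − (k + 3)·f(k) = 1.
Degrees (1,1,0) ⇒ d ≤ 2.
Solving with deg f ≤ 2: f(k) = k*(k + 3)/4.
So s_k = (B(k−1)f/C)·t_k = (k*(k + 3)**2/4)·t_k = 3*k*(-k - 3)/(2*(k + 1)*(k + 2)).
Verify: -6/(k**3 + 6*k**2 + 11*k + 6) matches t_k.
s_(n+1) = 3*(-n**2 - 5*n - 4)/(2*(n**2 + 5*n + 6)) and s_(0) = 0, so S(n) = 3*(-n**2 - 5*n - 4)/(2*(n**2 + 5*n + 6)).

S(n) = 3*(-n**2 - 5*n - 4)/(2*(n**2 + 5*n + 6))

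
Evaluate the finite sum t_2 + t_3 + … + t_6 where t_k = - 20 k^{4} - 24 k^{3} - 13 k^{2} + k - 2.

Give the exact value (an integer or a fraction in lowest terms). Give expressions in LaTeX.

t_(k+1)/t_k = (20*k**4 + 104*k**3 + 205*k**2 + 177*k + 58)/(20*k**4 + 24*k**3 + 13*k**2 - k + 2).
Gosper form: A/B · C(k+1)/C(k) with A=1, B=1, C=k**4 + 6*k**3/5 + 13*k**2/20 - k/20 + 1/10.
Key eq: (1)·f(k+1) = (1)·f(k) + (k**4 + 6*k**3/5 + 13*k**2/20 - k/20 + 1/10).
Degrees (0,0,4) ⇒ d ≤ 5.
Coefficient equations give f(k) = k*(4*k**4 - 4*k**3 - k**2 - k + 4)/20.
Certificate R = B(k−1)f/C = k*(4*k**4 - 4*k**3 - k**2 - k + 4)/(20*k**4 + 24*k**3 + 13*k**2 - k + 2) gives s_k = k*(-4*k**4 + 4*k**3 + k**2 + k - 4).
Verify: -20*k**4 - 24*k**3 - 13*k**2 + k - 2 matches t_k.
Telescoping: Σ = s_(7) − s_(2) = -57260 − (-60) = -57200.

Σ = -57200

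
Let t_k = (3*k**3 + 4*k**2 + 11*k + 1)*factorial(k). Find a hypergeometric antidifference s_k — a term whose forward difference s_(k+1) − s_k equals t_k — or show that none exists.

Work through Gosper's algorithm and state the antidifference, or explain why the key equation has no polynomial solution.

Compute t_(k+1)/t_k: get (3*k**4 + 16*k**3 + 41*k**2 + 47*k + 19)/(3*k**3 + 4*k**2 + 11*k + 1).
Normal form (A,B,C) = (k + 1, 1, k**3 + 4*k**2/3 + 11*k/3 + 1/3).
Need (k + 1)·f(k+1) − (1)·f(k) = k**3 + 4*k**2/3 + 11*k/3 + 1/3.
d = 2 from the (1,0,3) case.
Solving with deg f ≤ 2: f(k) = (3*k**2 - 2*k + 4)/3.
So s_k = (B(k−1)f/C)·t_k = ((3*k**2 - 2*k + 4)/(3*k**3 + 4*k**2 + 11*k + 1))·t_k = (3*k**2 - 2*k + 4)*factorial(k).
s_(k+1) − s_k = (3*k**3 + 4*k**2 + 11*k + 1)*factorial(k) = t_k.

s_k = (3*k**2 - 2*k + 4)*factorial(k)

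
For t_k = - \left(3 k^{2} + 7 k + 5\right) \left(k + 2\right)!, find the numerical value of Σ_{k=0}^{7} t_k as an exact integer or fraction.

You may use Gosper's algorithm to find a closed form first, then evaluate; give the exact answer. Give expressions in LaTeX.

Σ = -79833604

r(k) = (k + 3)*(7*k + 3*(k + 1)**2 + 12)/(3*k**2 + 7*k + 5) after simplifying.
Take A(k)=k + 3, B(k)=1, C(k)=k**2 + 7*k/3 + 5/3.
Need (k + 3)·f(k+1) − (1)·f(k) = k**2 + 7*k/3 + 5/3.
From deg A=1, deg B=0, deg C=2: d=1.
Solve for f: f(k) = (3*k - 2)/3 (degree 1 ≤ 1).
Certificate R = B(k−1)f/C = (3*k - 2)/(3*k**2 + 7*k + 5) gives s_k = -(3*k - 2)*factorial(k + 2).
Δs = -(3*k**2 + 7*k + 5)*factorial(k + 2), as required.
Sum = s_(8) − s_(0); s_(8) = -79833600, s_(0) = 4 ⇒ -79833604.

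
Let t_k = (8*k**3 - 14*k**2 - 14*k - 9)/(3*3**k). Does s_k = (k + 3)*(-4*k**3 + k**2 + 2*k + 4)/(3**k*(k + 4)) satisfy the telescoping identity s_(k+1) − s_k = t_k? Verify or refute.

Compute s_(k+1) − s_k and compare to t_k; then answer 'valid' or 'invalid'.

Invalid: residual (-8*k**4 - 30*k**3 + 73*k**2 + 71*k + 48)/(3*3**k*(k**2 + 9*k + 20)) ≠ 0.

s_(k+1) = (k + 4)*(2*k - 4*(k + 1)**3 + (k + 1)**2 + 6)/(3*3**k*(k + 5))
s_(k+1) − s_k = 2*(4*k**5 + 25*k**4 - 5*k**3 - 171*k**2 - 145*k - 66)/(3*3**k*(k**2 + 9*k + 20))
(s_(k+1) − s_k) − t_k = (-8*k**4 - 30*k**3 + 73*k**2 + 71*k + 48)/(3*3**k*(k**2 + 9*k + 20))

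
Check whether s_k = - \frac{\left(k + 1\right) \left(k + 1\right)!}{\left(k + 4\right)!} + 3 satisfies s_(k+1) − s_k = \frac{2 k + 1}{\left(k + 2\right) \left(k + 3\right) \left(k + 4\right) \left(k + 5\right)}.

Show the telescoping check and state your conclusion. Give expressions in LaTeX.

s_(k+1) = -(k + 2)*factorial(k + 2)/factorial(k + 5) + 3
s_(k+1) − s_k = (2*k + 1)/((k + 2)*(k + 3)*(k + 4)*(k + 5))
(s_(k+1) − s_k) − t_k = 0

valid (s_(k+1) − s_k reduces to t_k)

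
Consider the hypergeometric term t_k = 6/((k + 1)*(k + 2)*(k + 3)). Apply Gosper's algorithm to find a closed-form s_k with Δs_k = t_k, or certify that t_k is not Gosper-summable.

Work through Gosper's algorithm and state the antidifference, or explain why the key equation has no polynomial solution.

s_k = 3*k*(k + 3)/(2*(k + 1)*(k + 2))

The ratio is (k + 1)/(k + 4).
Take A(k)=k + 1, B(k)=k + 4, C(k)=1.
Solve (k + 1)·f(k+1) − (k + 3)·f(k) = 1.
Bound: deg f ≤ 2.
A polynomial solution: f(k) = k*(k + 3)/4.
R(k) = B(k−1)·f(k)/C(k) = k*(k + 3)**2/4; s_k = R·t_k = 3*k*(k + 3)/(2*(k + 1)*(k + 2)).
s_(k+1) − s_k = 6/(k**3 + 6*k**2 + 11*k + 6) = t_k.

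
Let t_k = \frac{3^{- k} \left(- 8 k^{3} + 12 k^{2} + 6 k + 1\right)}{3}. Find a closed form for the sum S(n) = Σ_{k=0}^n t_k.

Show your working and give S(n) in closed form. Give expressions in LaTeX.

Step 1: r(k) = (8*k**3 + 12*k**2 - 6*k - 11)/(3*(8*k**3 - 12*k**2 - 6*k - 1)).
A = 1/3, B = 1, C = k**3 - 3*k**2/2 - 3*k/4 - 1/8.
Need (1/3)·f(k+1) − (1)·f(k) = k**3 - 3*k**2/2 - 3*k/4 - 1/8.
From deg A=0, deg B=0, deg C=3: d=3.
Match coefficients ⇒ f(k) = -3*(4*k**3 + 3*k + 3)/8.
Certificate R = B(k−1)f/C = -3*(4*k**3 + 3*k + 3)/(8*k**3 - 12*k**2 - 6*k - 1) gives s_k = (4*k**3 + 3*k + 3)/3**k.
Check: Δs_k = (-8*k**3 + 12*k**2 + 6*k + 1)/(3*3**k). ✓
s_(n+1) = 3**(-n - 1)*(4*n**3 + 12*n**2 + 15*n + 10) and s_(0) = 3, so S(n) = 3**(-n - 1)*(-3**(n + 2) + 4*n**3 + 12*n**2 + 15*n + 10).

S(n) = 3^{- n - 1} \left(- 3^{n + 2} + 4 n^{3} + 12 n^{2} + 15 n + 10\right)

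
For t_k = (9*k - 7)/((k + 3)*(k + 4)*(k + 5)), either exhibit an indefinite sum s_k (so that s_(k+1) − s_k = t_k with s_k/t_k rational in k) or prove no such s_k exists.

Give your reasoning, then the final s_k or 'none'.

s_k = k*(5*k - 19)/(6*(k + 3)*(k + 4))

t_(k+1)/t_k = (k + 3)*(9*k + 2)/((k + 6)*(9*k - 7)).
Normal form (A,B,C) = (k + 3, k + 6, k - 7/9).
Solve (k + 3)·f(k+1) − (k + 5)·f(k) = k - 7/9.
From deg A=1, deg B=1, deg C=1: d=2.
Solve for f: f(k) = k*(5*k - 19)/54 (degree 2 ≤ 2).
Certificate R = B(k−1)f/C = k*(k + 5)*(5*k - 19)/(6*(9*k - 7)) gives s_k = k*(5*k - 19)/(6*(k + 3)*(k + 4)).
Verify: (9*k - 7)/(k**3 + 12*k**2 + 47*k + 60) matches t_k.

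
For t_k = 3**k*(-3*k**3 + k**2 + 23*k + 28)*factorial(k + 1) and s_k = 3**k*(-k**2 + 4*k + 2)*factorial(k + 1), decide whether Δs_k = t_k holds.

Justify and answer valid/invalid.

valid; difference matches t_k

s_(k+1) = 3**(k + 1)*(-k**2 + 2*k + 5)*factorial(k + 2)
s_(k+1) − s_k = 3**k*(-3*k**3 + k**2 + 23*k + 28)*factorial(k + 1)
(s_(k+1) − s_k) − t_k = 0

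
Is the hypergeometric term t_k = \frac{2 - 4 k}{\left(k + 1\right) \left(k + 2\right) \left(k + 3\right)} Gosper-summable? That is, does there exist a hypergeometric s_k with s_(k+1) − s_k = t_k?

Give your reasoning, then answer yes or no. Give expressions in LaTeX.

Step 1: r(k) = (k + 1)*(2*k + 1)/((k + 4)*(2*k - 1)).
Take A(k)=k + 1, B(k)=k + 4, C(k)=k - 1/2.
Key eq: (k + 1)·f(k+1) = (k + 3)·f(k) + (k - 1/2).
deg f ≤ 2 (via 1,1,1).
Solve for f: f(k) = k*(k - 5)/8 (degree 2 ≤ 2).
So s_k = (B(k−1)f/C)·t_k = (k*(k - 5)*(k + 3)/(4*(2*k - 1)))·t_k = -k*(k - 5)/(2*(k + 1)*(k + 2)).
Check: Δs_k = 2*(1 - 2*k)/(k**3 + 6*k**2 + 11*k + 6). ✓

Yes. s_k = - \frac{k \left(k - 5\right)}{2 \left(k + 1\right) \left(k + 2\right)}.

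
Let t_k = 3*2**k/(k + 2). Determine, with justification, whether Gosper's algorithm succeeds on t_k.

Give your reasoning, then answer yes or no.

No; the degree bound rules out any f.

Step 1: r(k) = 2*(k + 2)/(k + 3).
Factor: A=2*k + 4; B=k + 3; C=1.
Solve (2*k + 4)·f(k+1) − (k + 2)·f(k) = 1.
Degrees (1,1,0) ⇒ d ≤ -1.
Bound -1 < 0, so the key equation has no polynomial solution.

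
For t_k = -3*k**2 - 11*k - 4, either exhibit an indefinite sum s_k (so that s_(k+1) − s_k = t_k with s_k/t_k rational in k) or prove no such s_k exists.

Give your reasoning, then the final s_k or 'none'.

Step 1: r(k) = (3*k**2 + 17*k + 18)/(3*k**2 + 11*k + 4).
Factor: A=1; B=1; C=k**2 + 11*k/3 + 4/3.
Solve (1)·f(k+1) − (1)·f(k) = k**2 + 11*k/3 + 4/3.
From deg A=0, deg B=0, deg C=2: d=3.
Match coefficients ⇒ f(k) = k*(k**2 + 4*k - 1)/3.
R(k) = B(k−1)·f(k)/C(k) = k*(k**2 + 4*k - 1)/(3*k**2 + 11*k + 4); s_k = R·t_k = k*(-k**2 - 4*k + 1).
Check: Δs_k = -3*k**2 - 11*k - 4. ✓

s_k = k*(-k**2 - 4*k + 1)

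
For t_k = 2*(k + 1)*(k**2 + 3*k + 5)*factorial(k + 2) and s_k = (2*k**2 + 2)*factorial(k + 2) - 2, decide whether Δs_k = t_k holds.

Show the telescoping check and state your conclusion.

Valid: the claim telescopes to t_k.

s_(k+1) = (2*(k + 1)**2 + 2)*factorial(k + 3) - 2
s_(k+1) − s_k = 2*(k + 1)*(k**2 + 3*k + 5)*factorial(k + 2)
(s_(k+1) − s_k) − t_k = 0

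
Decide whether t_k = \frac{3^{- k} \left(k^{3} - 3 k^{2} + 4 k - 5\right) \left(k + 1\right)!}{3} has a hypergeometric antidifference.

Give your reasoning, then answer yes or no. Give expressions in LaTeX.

Yes. s_k = 3^{- k} \left(k^{2} - 4 k - 1\right) \left(k + 1\right)!.

Step 1: r(k) = (k**4 + 2*k**3 + k**2 - k - 6)/(3*(k**3 - 3*k**2 + 4*k - 5)).
Factor: A=k/3 + 2/3; B=1; C=k**3 - 3*k**2 + 4*k - 5.
Need (k/3 + 2/3)·f(k+1) − (1)·f(k) = k**3 - 3*k**2 + 4*k - 5.
From deg A=1, deg B=0, deg C=3: d=2.
A polynomial solution: f(k) = 3*(k**2 - 4*k - 1).
Then R = B(k−1)f/C = 3*(k**2 - 4*k - 1)/(k**3 - 3*k**2 + 4*k - 5), so s_k = R(k)·t_k = (k**2 - 4*k - 1)*factorial(k + 1)/3**k.
Δs = (k**3 - 3*k**2 + 4*k - 5)*factorial(k + 1)/(3*3**k), as required.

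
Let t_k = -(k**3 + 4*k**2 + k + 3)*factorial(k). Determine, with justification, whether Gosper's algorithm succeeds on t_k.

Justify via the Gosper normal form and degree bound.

Yes. s_k = -(k**2 + 2*k - 4)*factorial(k).

Step 1: r(k) = (k + 1)*(k + (k + 1)**3 + 4*(k + 1)**2 + 4)/(k**3 + 4*k**2 + k + 3).
Gosper form: A/B · C(k+1)/C(k) with A=k + 1, B=1, C=k**3 + 4*k**2 + k + 3.
Key eq: (k + 1)·f(k+1) = (1)·f(k) + (k**3 + 4*k**2 + k + 3).
deg f ≤ 2 (via 1,0,3).
Match coefficients ⇒ f(k) = k**2 + 2*k - 4.
Get s_k = R·t_k = -(k**2 + 2*k - 4)*factorial(k) with R(k) = B(k−1)f(k)/C(k) = (k**2 + 2*k - 4)/(k**3 + 4*k**2 + k + 3).
Check: Δs_k = -(k**3 + 4*k**2 + k + 3)*factorial(k). ✓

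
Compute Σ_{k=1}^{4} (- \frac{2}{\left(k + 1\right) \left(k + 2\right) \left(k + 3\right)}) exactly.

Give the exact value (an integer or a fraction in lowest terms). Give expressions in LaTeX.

r(k) = (k + 1)/(k + 4) after simplifying.
Take A(k)=k + 1, B(k)=k + 4, C(k)=1.
Solve (k + 1)·f(k+1) − (k + 3)·f(k) = 1.
Bound: deg f ≤ 2.
Solving with deg f ≤ 2: f(k) = k*(k + 3)/4.
Then R = B(k−1)f/C = k*(k + 3)**2/4, so s_k = R(k)·t_k = k*(-k - 3)/(2*(k + 1)*(k + 2)).
s_(k+1) − s_k = -2/(k**3 + 6*k**2 + 11*k + 6) = t_k.
Σ_(k=1)^(4) t_k = s_(5) − s_(1) = -10/21 − (-1/3) = -1/7.

Σ = -1/7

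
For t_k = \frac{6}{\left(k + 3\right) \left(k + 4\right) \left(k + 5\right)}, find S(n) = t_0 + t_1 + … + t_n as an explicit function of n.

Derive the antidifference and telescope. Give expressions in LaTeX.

S(n) = \frac{n^{2} + 9 n + 8}{4 \left(n^{2} + 9 n + 20\right)}

Ratio r(k) = (k + 3)/(k + 6).
A = k + 3, B = k + 6, C = 1.
f must satisfy (k + 3)·f(k+1) − (k + 5)·f(k) = 1.
Degrees (1,1,0) ⇒ d ≤ 2.
Coefficient equations give f(k) = k*(k + 7)/24.
R(k) = B(k−1)·f(k)/C(k) = k*(k + 5)*(k + 7)/24; s_k = R·t_k = k*(k + 7)/(4*(k + 3)*(k + 4)).
Verify: 6/(k**3 + 12*k**2 + 47*k + 60) matches t_k.
s_(n+1) = (n**2 + 9*n + 8)/(4*(n**2 + 9*n + 20)) and s_(0) = 0, so S(n) = (n**2 + 9*n + 8)/(4*(n**2 + 9*n + 20)).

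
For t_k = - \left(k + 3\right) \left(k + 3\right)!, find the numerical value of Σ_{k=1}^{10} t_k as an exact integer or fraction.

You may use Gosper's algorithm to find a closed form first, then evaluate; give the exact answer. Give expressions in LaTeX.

Σ = -87178291176

Compute t_(k+1)/t_k: get (k + 4)**2/(k + 3).
Gosper form: A/B · C(k+1)/C(k) with A=k + 4, B=1, C=k + 3.
f must satisfy (k + 4)·f(k+1) − (1)·f(k) = k + 3.
d = 0 from the (1,0,1) case.
Solving with deg f ≤ 0: f(k) = 1.
Then R = B(k−1)f/C = 1/(k + 3), so s_k = R(k)·t_k = -factorial(k + 3).
Check: Δs_k = -(k + 3)*factorial(k + 3). ✓
Sum = s_(11) − s_(1); s_(11) = -87178291200, s_(1) = -24 ⇒ -87178291176.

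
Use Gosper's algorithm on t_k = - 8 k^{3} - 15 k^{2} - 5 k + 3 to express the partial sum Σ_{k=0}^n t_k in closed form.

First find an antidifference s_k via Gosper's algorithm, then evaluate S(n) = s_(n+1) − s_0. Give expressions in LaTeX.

Compute t_(k+1)/t_k: get (8*k**3 + 39*k**2 + 59*k + 25)/(8*k**3 + 15*k**2 + 5*k - 3).
Gosper form: A/B · C(k+1)/C(k) with A=1, B=1, C=k**3 + 15*k**2/8 + 5*k/8 - 3/8.
f must satisfy (1)·f(k+1) − (1)·f(k) = k**3 + 15*k**2/8 + 5*k/8 - 3/8.
From deg A=0, deg B=0, deg C=3: d=4.
Solve for f: f(k) = k*(2*k**3 + k**2 - 3*k - 3)/8 (degree 4 ≤ 4).
Then R = B(k−1)f/C = k*(2*k**3 + k**2 - 3*k - 3)/(8*k**3 + 15*k**2 + 5*k - 3), so s_k = R(k)·t_k = k*(-2*k**3 - k**2 + 3*k + 3).
Check: Δs_k = -8*k**3 - 15*k**2 - 5*k + 3. ✓
s_(n+1) = -2*n**4 - 9*n**3 - 12*n**2 - 2*n + 3 and s_(0) = 0, so S(n) = -2*n**4 - 9*n**3 - 12*n**2 - 2*n + 3.

S(n) = - 2 n^{4} - 9 n^{3} - 12 n^{2} - 2 n + 3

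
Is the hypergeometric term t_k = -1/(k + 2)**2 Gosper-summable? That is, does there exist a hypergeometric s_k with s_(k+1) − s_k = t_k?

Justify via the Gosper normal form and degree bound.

The ratio is (k + 2)**2/(k + 3)**2.
A = k**2 + 4*k + 4, B = k**2 + 6*k + 9, C = 1.
Need (k**2 + 4*k + 4)·f(k+1) − (k**2 + 4*k + 4)·f(k) = 1.
From deg A=2, deg B=2, deg C=0: d=0.
Write f(k) = c0. Then LHS − RHS = -1, requiring -1 = 0: contradictory. No certificate.

No — the linear system for f has no solution.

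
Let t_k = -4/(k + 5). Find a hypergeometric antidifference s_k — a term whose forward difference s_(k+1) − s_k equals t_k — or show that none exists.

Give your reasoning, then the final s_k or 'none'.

not Gosper-summable; s_k does not exist

Compute t_(k+1)/t_k: get (k + 5)/(k + 6).
Factor: A=k + 5; B=k + 6; C=1.
Set up (k + 5)·f(k+1) − (k + 5)·f(k) − (1) = 0.
From deg A=1, deg B=1, deg C=0: d=0.
f = c0 ⇒ A·f(k+1) − B(k−1)·f(k) − C = -1. The system {-1 = 0} is inconsistent; no antidifference.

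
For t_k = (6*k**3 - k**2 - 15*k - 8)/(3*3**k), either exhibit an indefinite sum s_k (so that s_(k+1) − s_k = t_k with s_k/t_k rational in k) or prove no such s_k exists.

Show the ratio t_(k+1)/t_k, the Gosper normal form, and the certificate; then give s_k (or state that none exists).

Ratio r(k) = (6*k**3 + 17*k**2 + k - 18)/(3*(6*k**3 - k**2 - 15*k - 8)).
So A=1/3 and B=1, with C=k**3 - k**2/6 - 5*k/2 - 4/3.
Set up (1/3)·f(k+1) − (1)·f(k) − (k**3 - k**2/6 - 5*k/2 - 4/3) = 0.
Degrees (0,0,3) ⇒ d ≤ 3.
Solving with deg f ≤ 3: f(k) = -k*(k + 1)*(3*k + 1)/2.
Get s_k = R·t_k = k*(-3*k**2 - 4*k - 1)/3**k with R(k) = B(k−1)f(k)/C(k) = -3*k*(3*k + 1)/(6*k**2 - 7*k - 8).
Verify: (6*k**3 - k**2 - 15*k - 8)/(3*3**k) matches t_k.

s_k = k*(-3*k**2 - 4*k - 1)/3**k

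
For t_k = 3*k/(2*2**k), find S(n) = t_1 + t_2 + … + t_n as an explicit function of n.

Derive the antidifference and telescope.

S(n) = 3*(2*2**n - n - 2)/(2*2**n)

The ratio is (k + 1)/(2*k).
Take A(k)=1/2, B(k)=1, C(k)=k.
Key eq: (1/2)·f(k+1) = (1)·f(k) + (k).
deg f ≤ 1 (via 0,0,1).
Solving with deg f ≤ 1: f(k) = -2*(k + 1).
So s_k = (B(k−1)f/C)·t_k = (-2*(k + 1)/k)·t_k = 3*(-k - 1)/2**k.
Δs = 3*k/(2*2**k), as required.
Σ_(k=1)^n t_k = s_(n+1) − s_(1) = (3*2**(-n - 1)*(-n - 2)) − (-3), i.e. 3*(2*2**n - n - 2)/(2*2**n).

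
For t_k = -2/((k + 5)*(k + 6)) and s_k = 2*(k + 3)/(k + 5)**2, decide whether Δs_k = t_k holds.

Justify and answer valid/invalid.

Invalid: residual 4*(2*k + 11)/(k**4 + 22*k**3 + 181*k**2 + 660*k + 900) ≠ 0.

s_(k+1) = 2*(k + 4)/(k + 6)**2
s_(k+1) − s_k = 2*(-k**2 - 7*k - 8)/(k**4 + 22*k**3 + 181*k**2 + 660*k + 900)
(s_(k+1) − s_k) − t_k = 4*(2*k + 11)/(k**4 + 22*k**3 + 181*k**2 + 660*k + 900)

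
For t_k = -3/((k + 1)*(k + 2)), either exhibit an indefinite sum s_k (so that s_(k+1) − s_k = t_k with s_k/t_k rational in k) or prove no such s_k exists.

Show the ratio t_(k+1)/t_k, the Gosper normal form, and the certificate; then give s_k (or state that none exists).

s_k = -3*k/(k + 1)

Step 1: r(k) = (k + 1)/(k + 3).
Take A(k)=k + 1, B(k)=k + 3, C(k)=1.
f must satisfy (k + 1)·f(k+1) − (k + 2)·f(k) = 1.
deg f ≤ 1 (via 1,1,0).
Solving with deg f ≤ 1: f(k) = k.
Then R = B(k−1)f/C = k*(k + 2), so s_k = R(k)·t_k = -3*k/(k + 1).
Δs = -3/(k**2 + 3*k + 2), as required.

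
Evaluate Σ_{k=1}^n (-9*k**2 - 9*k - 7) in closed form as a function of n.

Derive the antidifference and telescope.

r(k) = (9*k**2 + 27*k + 25)/(9*k**2 + 9*k + 7) after simplifying.
Take A(k)=1, B(k)=1, C(k)=k**2 + k + 7/9.
Key eq: (1)·f(k+1) = (1)·f(k) + (k**2 + k + 7/9).
Degrees (0,0,2) ⇒ d ≤ 3.
Coefficient equations give f(k) = k*(3*k**2 + 4)/9.
So s_k = (B(k−1)f/C)·t_k = (k*(3*k**2 + 4)/(9*k**2 + 9*k + 7))·t_k = k*(-3*k**2 - 4).
Check: Δs_k = -9*k**2 - 9*k - 7. ✓
Σ_(k=1)^n t_k = s_(n+1) − s_(1) = (-3*n**3 - 9*n**2 - 13*n - 7) − (-7), i.e. n*(-3*n**2 - 9*n - 13).

S(n) = n*(-3*n**2 - 9*n - 13)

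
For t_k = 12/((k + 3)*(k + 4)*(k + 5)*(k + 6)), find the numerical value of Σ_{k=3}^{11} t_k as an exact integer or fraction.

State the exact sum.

Σ = 13/1190

r(k) = (k + 3)/(k + 7) after simplifying.
Gosper form: A/B · C(k+1)/C(k) with A=k + 3, B=k + 7, C=1.
f must satisfy (k + 3)·f(k+1) − (k + 6)·f(k) = 1.
Bound: deg f ≤ 3.
Solve for f: f(k) = k*(k**2 + 12*k + 47)/180 (degree 3 ≤ 3).
Get s_k = R·t_k = k*(k**2 + 12*k + 47)/(15*(k + 3)*(k + 4)*(k + 5)) with R(k) = B(k−1)f(k)/C(k) = k*(k + 6)*(k**2 + 12*k + 47)/180.
Verify: 12/(k**4 + 18*k**3 + 119*k**2 + 342*k + 360) matches t_k.
Evaluate s at k=12 and k=3: 67/1020 and 23/420; difference 13/1190.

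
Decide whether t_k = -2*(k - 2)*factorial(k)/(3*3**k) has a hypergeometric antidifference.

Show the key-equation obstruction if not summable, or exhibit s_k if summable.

t_(k+1)/t_k = (k**2 - 1)/(3*(k - 2)).
Gosper form: A/B · C(k+1)/C(k) with A=k/3 + 1/3, B=1, C=k - 2.
Need (k/3 + 1/3)·f(k+1) − (1)·f(k) = k - 2.
deg f ≤ 0 (via 1,0,1).
Solving with deg f ≤ 0: f(k) = 3.
R(k) = B(k−1)·f(k)/C(k) = 3/(k - 2); s_k = R·t_k = -2*factorial(k)/3**k.
Δs = -2*(k - 2)*factorial(k)/(3*3**k), as required.

Yes. s_k = -2*factorial(k)/3**k.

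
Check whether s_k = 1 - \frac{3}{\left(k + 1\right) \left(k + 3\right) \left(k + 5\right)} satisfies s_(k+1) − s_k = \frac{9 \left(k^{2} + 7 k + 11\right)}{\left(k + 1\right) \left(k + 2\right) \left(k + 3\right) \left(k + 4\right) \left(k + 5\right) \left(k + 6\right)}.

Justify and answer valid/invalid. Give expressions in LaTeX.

s_(k+1) = 1 - 3/((k + 2)*(k + 4)*(k + 6))
s_(k+1) − s_k = 9*(k**2 + 7*k + 11)/(k**6 + 21*k**5 + 175*k**4 + 735*k**3 + 1624*k**2 + 1764*k + 720)
(s_(k+1) − s_k) − t_k = 0

valid; difference matches t_k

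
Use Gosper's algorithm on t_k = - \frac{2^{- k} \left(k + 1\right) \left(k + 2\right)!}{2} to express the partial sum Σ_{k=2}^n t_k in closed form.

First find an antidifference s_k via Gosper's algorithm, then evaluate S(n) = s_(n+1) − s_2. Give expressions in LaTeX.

S(n) = 6 - \frac{2^{- n} \left(n + 3\right)!}{2}

Compute t_(k+1)/t_k: get (k + 2)*(k + 3)/(2*(k + 1)).
Normal form (A,B,C) = (k/2 + 3/2, 1, k + 1).
Solve (k/2 + 3/2)·f(k+1) − (1)·f(k) = k + 1.
From deg A=1, deg B=0, deg C=1: d=0.
A polynomial solution: f(k) = 2.
Get s_k = R·t_k = -factorial(k + 2)/2**k with R(k) = B(k−1)f(k)/C(k) = 2/(k + 1).
Δs = -(k + 1)*factorial(k + 2)/(2*2**k), as required.
Evaluate: s_(n+1) = -2**(-n - 1)*factorial(n + 3); subtract s_(2) = -6 ⇒ S(n) = 6 - factorial(n + 3)/(2*2**n).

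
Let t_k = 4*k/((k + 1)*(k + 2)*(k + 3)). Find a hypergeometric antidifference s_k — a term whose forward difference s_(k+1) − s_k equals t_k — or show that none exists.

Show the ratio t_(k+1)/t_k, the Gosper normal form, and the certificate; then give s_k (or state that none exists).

Step 1: r(k) = (k + 1)**2/(k*(k + 4)).
Gosper form: A/B · C(k+1)/C(k) with A=k + 1, B=k + 4, C=k.
f must satisfy (k + 1)·f(k+1) − (k + 3)·f(k) = k.
deg f ≤ 2 (via 1,1,1).
Solve for f: f(k) = k*(k - 1)/4 (degree 2 ≤ 2).
So s_k = (B(k−1)f/C)·t_k = ((k - 1)*(k + 3)/4)·t_k = k*(k - 1)/((k + 1)*(k + 2)).
Δs = 4*k/(k**3 + 6*k**2 + 11*k + 6), as required.

s_k = k*(k - 1)/((k + 1)*(k + 2))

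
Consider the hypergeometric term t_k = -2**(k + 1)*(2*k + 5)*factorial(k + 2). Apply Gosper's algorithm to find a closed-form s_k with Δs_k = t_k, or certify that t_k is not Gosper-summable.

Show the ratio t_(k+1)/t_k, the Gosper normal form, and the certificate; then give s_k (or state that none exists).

Step 1: r(k) = 2*(k + 3)*(2*k + 7)/(2*k + 5).
Gosper form: A/B · C(k+1)/C(k) with A=2*k + 6, B=1, C=k + 5/2.
Key eq: (2*k + 6)·f(k+1) = (1)·f(k) + (k + 5/2).
Bound: deg f ≤ 0.
Solve for f: f(k) = 1/2 (degree 0 ≤ 0).
Certificate R = B(k−1)f/C = 1/(2*k + 5) gives s_k = -2**(k + 1)*factorial(k + 2).
s_(k+1) − s_k = -2**(k + 1)*(2*k + 5)*factorial(k + 2) = t_k.

s_k = -2**(k + 1)*factorial(k + 2)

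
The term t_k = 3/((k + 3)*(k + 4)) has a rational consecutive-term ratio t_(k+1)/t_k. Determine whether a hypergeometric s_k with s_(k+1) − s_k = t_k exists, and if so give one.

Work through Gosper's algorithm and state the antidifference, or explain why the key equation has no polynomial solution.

s_k = k/(k + 3)

Step 1: r(k) = (k + 3)/(k + 5).
Factor: A=k + 3; B=k + 5; C=1.
Solve (k + 3)·f(k+1) − (k + 4)·f(k) = 1.
d = 1 from the (1,1,0) case.
Match coefficients ⇒ f(k) = k/3.
R(k) = B(k−1)·f(k)/C(k) = k*(k + 4)/3; s_k = R·t_k = k/(k + 3).
Verify: 3/(k**2 + 7*k + 12) matches t_k.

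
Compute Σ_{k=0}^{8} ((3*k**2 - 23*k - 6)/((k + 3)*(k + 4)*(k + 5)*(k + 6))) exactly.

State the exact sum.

Compute t_(k+1)/t_k: get (k + 3)*(23*k - 3*(k + 1)**2 + 29)/((k + 7)*(-3*k**2 + 23*k + 6)).
Gosper form: A/B · C(k+1)/C(k) with A=k + 3, B=k + 7, C=k**2 - 23*k/3 - 2.
f must satisfy (k + 3)·f(k+1) − (k + 6)·f(k) = k**2 - 23*k/3 - 2.
From deg A=1, deg B=1, deg C=2: d=3.
Match coefficients ⇒ f(k) = -k*(3*k - 1)/3.
R(k) = B(k−1)·f(k)/C(k) = -k*(k + 6)*(3*k - 1)/(3*k**2 - 23*k - 6); s_k = R·t_k = k*(1 - 3*k)/((k + 3)*(k + 4)*(k + 5)).
Verify: (3*k**2 - 23*k - 6)/(k**4 + 18*k**3 + 119*k**2 + 342*k + 360) matches t_k.
Telescoping: Σ = s_(9) − s_(0) = -3/28 − (0) = -3/28.

Σ = -3/28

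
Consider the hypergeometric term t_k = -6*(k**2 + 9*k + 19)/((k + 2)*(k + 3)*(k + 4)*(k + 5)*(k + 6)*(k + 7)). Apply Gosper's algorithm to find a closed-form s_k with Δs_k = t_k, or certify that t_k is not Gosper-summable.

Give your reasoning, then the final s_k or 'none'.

s_k = k*(-k**2 - 12*k - 44)/(24*(k**3 + 12*k**2 + 44*k + 48))

r(k) = (k + 2)*(9*k + (k + 1)**2 + 28)/((k + 8)*(k**2 + 9*k + 19)) after simplifying.
Take A(k)=k + 2, B(k)=k + 8, C(k)=k**2 + 9*k + 19.
f must satisfy (k + 2)·f(k+1) − (k + 7)·f(k) = k**2 + 9*k + 19.
Degrees (1,1,2) ⇒ d ≤ 5.
Solving with deg f ≤ 5: f(k) = k*(k + 3)*(k + 5)*(k**2 + 12*k + 44)/144.
So s_k = (B(k−1)f/C)·t_k = (k*(k + 3)*(k + 5)*(k + 7)*(k**2 + 12*k + 44)/(144*(k**2 + 9*k + 19)))·t_k = k*(-k**2 - 12*k - 44)/(24*(k**3 + 12*k**2 + 44*k + 48)).
s_(k+1) − s_k = 6*(-k**2 - 9*k - 19)/(k**6 + 27*k**5 + 295*k**4 + 1665*k**3 + 5104*k**2 + 8028*k + 5040) = t_k.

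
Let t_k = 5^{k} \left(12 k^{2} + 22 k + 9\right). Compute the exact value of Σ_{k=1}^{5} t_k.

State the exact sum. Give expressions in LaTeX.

Σ = 1515615

The ratio is 5*(12*k**2 + 46*k + 43)/(12*k**2 + 22*k + 9).
Take A(k)=5, B(k)=1, C(k)=k**2 + 11*k/6 + 3/4.
Set up (5)·f(k+1) − (1)·f(k) − (k**2 + 11*k/6 + 3/4) = 0.
Bound: deg f ≤ 2.
A polynomial solution: f(k) = (3*k**2 - 2*k + 1)/12.
Then R = B(k−1)f/C = (3*k**2 - 2*k + 1)/(12*k**2 + 22*k + 9), so s_k = R(k)·t_k = 5**k*(3*k**2 - 2*k + 1).
Verify: 5**k*(12*k**2 + 22*k + 9) matches t_k.
Σ_(k=1)^(5) t_k = s_(6) − s_(1) = 1515625 − (10) = 1515615.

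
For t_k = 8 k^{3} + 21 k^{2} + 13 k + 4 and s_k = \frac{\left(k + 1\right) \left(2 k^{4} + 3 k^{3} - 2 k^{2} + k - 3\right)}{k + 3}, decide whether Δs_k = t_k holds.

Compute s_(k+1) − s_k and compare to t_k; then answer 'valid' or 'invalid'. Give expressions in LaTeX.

Invalid: residual \frac{6 \left(- 2 k^{4} - 14 k^{3} - 26 k^{2} - 14 k - 5\right)}{k^{2} + 7 k + 12} ≠ 0.

s_(k+1) = (2*k**5 + 15*k**4 + 41*k**3 + 52*k**2 + 29*k + 2)/(k + 4)
s_(k+1) − s_k = (8*k**5 + 65*k**4 + 172*k**3 + 191*k**2 + 100*k + 18)/(k**2 + 7*k + 12)
(s_(k+1) − s_k) − t_k = 6*(-2*k**4 - 14*k**3 - 26*k**2 - 14*k - 5)/(k**2 + 7*k + 12)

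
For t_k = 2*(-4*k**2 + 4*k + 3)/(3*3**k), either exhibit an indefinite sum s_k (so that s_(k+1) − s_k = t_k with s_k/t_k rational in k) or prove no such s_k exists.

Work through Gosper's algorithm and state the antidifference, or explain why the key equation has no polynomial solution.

The ratio is (4*k**2 + 4*k - 3)/(3*(4*k**2 - 4*k - 3)).
Take A(k)=1/3, B(k)=1, C(k)=k**2 - k - 3/4.
Solve (1/3)·f(k+1) − (1)·f(k) = k**2 - k - 3/4.
Bound: deg f ≤ 2.
A polynomial solution: f(k) = -3*(2*k - 1)*(2*k + 1)/8.
Certificate R = B(k−1)f/C = -3*(2*k - 1)/(2*(2*k - 3)) gives s_k = (4*k**2 - 1)/3**k.
Check: Δs_k = 2*(-4*k**2 + 4*k + 3)/(3*3**k). ✓

s_k = (4*k**2 - 1)/3**k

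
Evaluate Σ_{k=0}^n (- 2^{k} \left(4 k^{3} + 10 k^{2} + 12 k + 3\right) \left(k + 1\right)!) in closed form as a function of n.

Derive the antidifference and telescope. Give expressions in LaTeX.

Ratio r(k) = 2*(4*k**4 + 30*k**3 + 88*k**2 + 117*k + 58)/(4*k**3 + 10*k**2 + 12*k + 3).
Factor: A=2*k + 4; B=1; C=k**3 + 5*k**2/2 + 3*k + 3/4.
Solve (2*k + 4)·f(k+1) − (1)·f(k) = k**3 + 5*k**2/2 + 3*k + 3/4.
Degrees (1,0,3) ⇒ d ≤ 2.
Match coefficients ⇒ f(k) = (2*k**2 - 2*k + 1)/4.
So s_k = (B(k−1)f/C)·t_k = ((2*k**2 - 2*k + 1)/(4*k**3 + 10*k**2 + 12*k + 3))·t_k = -2**k*(2*k**2 - 2*k + 1)*factorial(k + 1).
Δs = -2**k*(4*k**3 + 10*k**2 + 12*k + 3)*factorial(k + 1), as required.
Telescope: S(n) = s_(n+1) − s_(0) = -2**(n + 1)*(2*n**2 + 2*n + 1)*factorial(n + 2) − (-1) = -4*2**n*n**4*factorial(n) - 16*2**n*n**3*factorial(n) - 22*2**n*n**2*factorial(n) - 14*2**n*n*factorial(n) - 4*2**n*factorial(n) + 1.

S(n) = - 4 \cdot 2^{n} n^{4} n! - 16 \cdot 2^{n} n^{3} n! - 22 \cdot 2^{n} n^{2} n! - 14 \cdot 2^{n} n n! - 4 \cdot 2^{n} n! + 1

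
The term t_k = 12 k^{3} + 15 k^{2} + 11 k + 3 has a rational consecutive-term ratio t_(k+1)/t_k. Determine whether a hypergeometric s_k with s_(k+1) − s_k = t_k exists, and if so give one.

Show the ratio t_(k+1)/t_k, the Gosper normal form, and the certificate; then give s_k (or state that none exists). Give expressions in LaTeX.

s_k = k^{2} \left(3 k^{2} - k + 1\right)

t_(k+1)/t_k = (12*k**3 + 51*k**2 + 77*k + 41)/(12*k**3 + 15*k**2 + 11*k + 3).
Factor: A=1; B=1; C=k**3 + 5*k**2/4 + 11*k/12 + 1/4.
Key eq: (1)·f(k+1) = (1)·f(k) + (k**3 + 5*k**2/4 + 11*k/12 + 1/4).
d = 4 from the (0,0,3) case.
Coefficient equations give f(k) = k**2*(3*k**2 - k + 1)/12.
Then R = B(k−1)f/C = k**2*(3*k**2 - k + 1)/(12*k**3 + 15*k**2 + 11*k + 3), so s_k = R(k)·t_k = k**2*(3*k**2 - k + 1).
Δs = 12*k**3 + 15*k**2 + 11*k + 3, as required.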